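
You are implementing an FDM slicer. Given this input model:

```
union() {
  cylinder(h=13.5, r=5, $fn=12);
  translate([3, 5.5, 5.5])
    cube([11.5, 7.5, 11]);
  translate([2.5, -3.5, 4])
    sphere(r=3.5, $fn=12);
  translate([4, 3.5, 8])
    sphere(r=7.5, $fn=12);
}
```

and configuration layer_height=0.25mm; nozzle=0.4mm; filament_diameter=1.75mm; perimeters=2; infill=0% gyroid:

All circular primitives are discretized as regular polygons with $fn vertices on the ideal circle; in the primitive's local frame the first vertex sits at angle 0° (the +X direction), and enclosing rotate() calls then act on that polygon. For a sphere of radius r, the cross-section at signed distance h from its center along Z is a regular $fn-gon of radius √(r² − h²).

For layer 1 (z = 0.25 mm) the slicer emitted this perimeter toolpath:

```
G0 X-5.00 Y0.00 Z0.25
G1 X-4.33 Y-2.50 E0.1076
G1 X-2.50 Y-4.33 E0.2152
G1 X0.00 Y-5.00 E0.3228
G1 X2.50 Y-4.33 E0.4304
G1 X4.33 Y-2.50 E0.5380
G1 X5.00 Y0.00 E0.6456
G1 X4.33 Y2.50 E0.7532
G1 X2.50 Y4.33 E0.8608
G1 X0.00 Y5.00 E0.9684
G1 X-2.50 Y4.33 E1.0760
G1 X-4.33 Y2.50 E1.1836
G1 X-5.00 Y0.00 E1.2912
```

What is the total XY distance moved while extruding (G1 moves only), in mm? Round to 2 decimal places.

Sum the Euclidean lengths of each G1 segment: total = 31.06 mm.

31.06 mm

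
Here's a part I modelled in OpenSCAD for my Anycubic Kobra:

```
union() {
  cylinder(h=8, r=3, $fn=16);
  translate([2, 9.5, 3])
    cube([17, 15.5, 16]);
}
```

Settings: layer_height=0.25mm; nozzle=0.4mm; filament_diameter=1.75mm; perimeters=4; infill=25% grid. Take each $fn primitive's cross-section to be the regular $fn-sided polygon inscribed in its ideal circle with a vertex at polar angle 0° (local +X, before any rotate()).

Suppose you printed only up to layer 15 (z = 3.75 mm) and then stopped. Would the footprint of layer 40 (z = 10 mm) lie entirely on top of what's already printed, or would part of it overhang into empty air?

entirely on top

Compare the two slices. At z = 3.75: the r=3 cylinder contributes a regular 16-gon of circumradius 3 (area = (16/2)·3.000²·sin(360°/16) = 27.55 mm²); the cube at (2, 9.5) is present — its section is the full 17×15.5 rectangle (area 263.50 mm²); Taking the union: the 2 present regions are separate (no shared area or edge), so areas and boundary lengths simply add and each stays a separate island — area = 291.05 mm². At z = 10: the cylinder is absent (z outside [0, 8]); the 17×15.5 cube at (2, 9.5) contributes its full rectangle (area 263.50 mm²); Taking the union: only the 17×15.5 cube at (2, 9.5) is present, so the union is just that shape — area = 263.50 mm². Checking containment: the cross-section at z = 10 is a subset of the cross-section at z = 3.75.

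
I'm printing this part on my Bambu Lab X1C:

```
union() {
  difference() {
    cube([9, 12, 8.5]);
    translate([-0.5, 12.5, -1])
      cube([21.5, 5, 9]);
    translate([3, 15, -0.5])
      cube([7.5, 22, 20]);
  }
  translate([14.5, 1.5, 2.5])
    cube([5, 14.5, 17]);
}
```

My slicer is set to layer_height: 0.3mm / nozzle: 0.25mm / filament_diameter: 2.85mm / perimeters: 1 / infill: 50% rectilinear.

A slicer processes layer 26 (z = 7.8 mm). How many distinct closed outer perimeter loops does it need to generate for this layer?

2

At z = 7.8 mm: the cube (footprint 9×12) is included at this height; the cube at (-0.5, 12.5) (footprint 21.5×5) is included at this height; the cube at (3, 15) (footprint 7.5×22) is included at this height; Subtracting the remaining from the first: starting from the 9×12 cube, the 21.5×5 cube at (-0.5, 12.5) misses the remaining region (no effect); the 7.5×22 cube at (3, 15) misses the remaining region (no effect) — 1 connected region; the 5×14.5 cube at (14.5, 1.5) contributes its full rectangle; Combining (union): the 2 present regions are separate (no shared area or edge), so areas and boundary lengths simply add and each stays a separate island — 2 connected regions. The result has 2 disconnected regions.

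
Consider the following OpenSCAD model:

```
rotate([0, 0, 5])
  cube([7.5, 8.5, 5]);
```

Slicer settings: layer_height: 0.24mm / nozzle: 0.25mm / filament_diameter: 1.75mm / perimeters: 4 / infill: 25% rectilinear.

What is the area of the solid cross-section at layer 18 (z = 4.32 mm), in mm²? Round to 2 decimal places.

63.75 mm²

At z = 4.32 mm: the cube is present — its section is the full 7.5×8.5 rectangle (area 63.75 mm²); (rotated 5° about Z; rotation is an isometry so areas/perimeters/island counts are preserved). Overall, the cross-section is a single solid region. Net area = 63.75 mm².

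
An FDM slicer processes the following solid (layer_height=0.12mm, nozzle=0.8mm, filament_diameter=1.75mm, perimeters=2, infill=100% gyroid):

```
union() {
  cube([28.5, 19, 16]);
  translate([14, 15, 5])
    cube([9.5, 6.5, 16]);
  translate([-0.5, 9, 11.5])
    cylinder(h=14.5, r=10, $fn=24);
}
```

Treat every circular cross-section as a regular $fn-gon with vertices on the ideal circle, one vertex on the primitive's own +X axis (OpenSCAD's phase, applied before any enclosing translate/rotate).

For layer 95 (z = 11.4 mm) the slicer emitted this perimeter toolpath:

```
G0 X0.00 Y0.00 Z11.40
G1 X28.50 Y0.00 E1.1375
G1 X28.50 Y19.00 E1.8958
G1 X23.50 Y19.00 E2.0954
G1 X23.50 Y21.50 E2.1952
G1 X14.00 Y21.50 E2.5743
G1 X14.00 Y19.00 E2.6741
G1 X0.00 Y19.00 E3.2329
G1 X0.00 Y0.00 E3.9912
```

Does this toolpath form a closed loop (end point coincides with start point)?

yes

Start point (G0): (0.00, 0.00). End point (last G1): the path returns to the start — closed.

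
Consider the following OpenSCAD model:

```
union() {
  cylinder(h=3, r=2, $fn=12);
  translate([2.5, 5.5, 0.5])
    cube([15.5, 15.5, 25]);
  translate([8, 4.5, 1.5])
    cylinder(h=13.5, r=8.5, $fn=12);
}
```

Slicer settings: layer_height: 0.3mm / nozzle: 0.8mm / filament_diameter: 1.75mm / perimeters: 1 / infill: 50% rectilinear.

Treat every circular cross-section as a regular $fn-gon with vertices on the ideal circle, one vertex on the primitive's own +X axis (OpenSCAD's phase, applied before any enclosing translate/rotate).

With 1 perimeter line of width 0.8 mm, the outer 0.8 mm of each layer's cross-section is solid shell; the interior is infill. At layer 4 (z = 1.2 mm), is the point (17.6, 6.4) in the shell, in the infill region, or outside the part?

shell

At z = 1.2 mm: the r=2 cylinder contributes a regular 12-gon of circumradius 2; the cube at (2.5, 5.5) is present — its section is the full 15.5×15.5 rectangle; the cylinder at (8, 4.5) is absent (z outside [1.5, 15]); Taking the union: the 2 present regions are separate (no shared area or edge), so areas and boundary lengths simply add and each stays a separate island — 2 connected regions. Overall, the cross-section has 2 separate islands. The nearest boundary edge runs (18.00, 21.00)→(18.00, 5.50); distance from the point to it = 0.40 mm. (Shell/infill is judged within the island containing the point — the largest one.) The point is inside the cross-section, 0.40 mm from the nearest boundary — within the 0.8 mm shell band (1 × 0.8).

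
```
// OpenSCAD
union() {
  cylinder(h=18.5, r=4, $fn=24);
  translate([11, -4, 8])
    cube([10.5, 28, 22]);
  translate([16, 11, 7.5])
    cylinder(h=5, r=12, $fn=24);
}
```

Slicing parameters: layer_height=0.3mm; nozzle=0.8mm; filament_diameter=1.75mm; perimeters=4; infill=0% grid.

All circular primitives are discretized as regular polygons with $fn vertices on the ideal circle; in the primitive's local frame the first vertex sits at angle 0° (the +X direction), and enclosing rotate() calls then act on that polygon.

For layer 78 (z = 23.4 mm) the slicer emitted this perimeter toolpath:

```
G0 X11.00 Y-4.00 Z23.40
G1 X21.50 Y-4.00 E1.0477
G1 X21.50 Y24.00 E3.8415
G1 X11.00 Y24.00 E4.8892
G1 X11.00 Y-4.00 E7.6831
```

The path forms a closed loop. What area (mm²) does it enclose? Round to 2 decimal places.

294.00 mm²

Apply the shoelace formula to the sequence of (X, Y) vertices; enclosed area = 294.00 mm².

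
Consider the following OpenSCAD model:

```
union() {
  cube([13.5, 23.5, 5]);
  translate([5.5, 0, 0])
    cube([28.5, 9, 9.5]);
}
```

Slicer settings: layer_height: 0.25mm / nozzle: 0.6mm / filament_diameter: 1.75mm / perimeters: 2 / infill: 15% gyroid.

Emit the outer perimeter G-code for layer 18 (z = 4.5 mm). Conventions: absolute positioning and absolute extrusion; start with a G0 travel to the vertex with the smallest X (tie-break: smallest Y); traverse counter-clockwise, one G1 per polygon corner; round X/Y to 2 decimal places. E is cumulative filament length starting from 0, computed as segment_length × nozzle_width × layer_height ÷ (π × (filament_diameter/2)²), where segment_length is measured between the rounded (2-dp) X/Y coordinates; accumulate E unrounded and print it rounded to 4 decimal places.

G0 X0.00 Y0.00 Z4.50
G1 X34.00 Y0.00 E2.1203
G1 X34.00 Y9.00 E2.6816
G1 X13.50 Y9.00 E3.9600
G1 X13.50 Y23.50 E4.8643
G1 X0.00 Y23.50 E5.7062
G1 X0.00 Y0.00 E7.1717

At z = 4.5 mm: the 13.5×23.5 cube contributes its full rectangle; the cube at (5.5, 0) is present — its section is the full 28.5×9 rectangle; Taking the union: the regions partially overlap (shared area 72.00 mm²), so overlapping operands fuse into one piece — 1 connected region. The outline is a single polygon with 6 vertices. Extrusion per mm of travel: 0.6 × 0.25 / (π × 0.875²) = 0.062363. Accumulating E over each segment gives final E = 7.1717.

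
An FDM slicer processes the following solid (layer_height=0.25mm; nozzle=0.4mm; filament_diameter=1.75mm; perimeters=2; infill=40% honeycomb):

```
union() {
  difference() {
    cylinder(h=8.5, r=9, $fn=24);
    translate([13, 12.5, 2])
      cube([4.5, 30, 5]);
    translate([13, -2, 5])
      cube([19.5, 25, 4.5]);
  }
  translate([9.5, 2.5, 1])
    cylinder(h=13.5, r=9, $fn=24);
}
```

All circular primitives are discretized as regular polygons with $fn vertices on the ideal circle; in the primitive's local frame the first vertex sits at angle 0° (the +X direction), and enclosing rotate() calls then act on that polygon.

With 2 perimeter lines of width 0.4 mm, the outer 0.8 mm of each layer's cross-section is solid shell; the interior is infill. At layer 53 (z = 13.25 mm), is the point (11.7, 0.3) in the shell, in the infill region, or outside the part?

infill

At z = 13.25 mm: the cylinder is not intersected at this z (z outside [0, 8.5]); the cube at (13, 12.5) is absent (z outside [2, 7]); the cube at (13, -2) is not intersected at this z (z outside [5, 9.5]); After the difference (first − rest): the first operand is absent here, so nothing remains; the cylinder at (9.5, 2.5): section is a regular 24-gon, circumradius r=9; Merging all regions: only the r=9 cylinder at (9.5, 2.5) is present, so the union is just that shape — 1 connected region. Overall, the cross-section is a single solid region. The nearest boundary edge runs (15.86, -3.86)→(17.29, -2.00); distance from the point to it = 5.84 mm. The point is inside the cross-section and 5.84 mm from the nearest boundary — more than the 0.8 mm shell width (2 × 0.4), so it's in the infill interior.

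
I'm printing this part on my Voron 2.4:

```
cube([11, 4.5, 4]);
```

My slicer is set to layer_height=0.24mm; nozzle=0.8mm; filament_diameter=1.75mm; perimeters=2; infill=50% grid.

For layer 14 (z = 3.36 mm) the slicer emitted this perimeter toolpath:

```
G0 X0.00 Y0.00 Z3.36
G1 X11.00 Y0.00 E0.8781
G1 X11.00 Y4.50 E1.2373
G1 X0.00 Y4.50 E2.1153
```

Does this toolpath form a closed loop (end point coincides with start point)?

no

Start point (G0): (0.00, 0.00). End point (last G1): the path does not return to the start — open.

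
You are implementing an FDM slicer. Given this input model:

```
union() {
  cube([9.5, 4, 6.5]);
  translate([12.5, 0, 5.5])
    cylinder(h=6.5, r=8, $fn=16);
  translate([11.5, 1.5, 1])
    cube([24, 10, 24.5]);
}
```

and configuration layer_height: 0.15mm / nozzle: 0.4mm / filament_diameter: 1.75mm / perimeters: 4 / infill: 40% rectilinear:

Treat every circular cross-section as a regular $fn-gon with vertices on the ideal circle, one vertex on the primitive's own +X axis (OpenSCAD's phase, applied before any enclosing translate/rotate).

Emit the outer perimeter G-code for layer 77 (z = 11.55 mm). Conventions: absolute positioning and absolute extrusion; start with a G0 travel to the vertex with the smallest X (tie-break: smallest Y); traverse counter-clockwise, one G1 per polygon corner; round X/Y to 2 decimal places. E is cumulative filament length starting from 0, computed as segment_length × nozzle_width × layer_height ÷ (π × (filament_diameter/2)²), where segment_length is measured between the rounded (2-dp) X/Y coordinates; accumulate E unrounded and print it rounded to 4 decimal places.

G0 X4.50 Y0.00 Z11.55
G1 X5.11 Y-3.06 E0.0778
G1 X6.84 Y-5.66 E0.1557
G1 X9.44 Y-7.39 E0.2336
G1 X12.50 Y-8.00 E0.3115
G1 X15.56 Y-7.39 E0.3893
G1 X18.16 Y-5.66 E0.4672
G1 X19.89 Y-3.06 E0.5451
G1 X20.50 Y0.00 E0.6229
G1 X20.20 Y1.50 E0.6611
G1 X35.50 Y1.50 E1.0428
G1 X35.50 Y11.50 E1.2922
G1 X11.50 Y11.50 E1.8909
G1 X11.50 Y7.80 E1.9832
G1 X9.44 Y7.39 E2.0356
G1 X6.84 Y5.66 E2.1135
G1 X5.11 Y3.06 E2.1914
G1 X4.50 Y0.00 E2.2692

At z = 11.55 mm: the cube is not intersected at this z (z outside [0, 6.5]); the cylinder at (12.5, 0): section is a regular 16-gon, circumradius r=8; the cube at (11.5, 1.5) is present — its section is the full 24×10 rectangle; Merging all regions: the regions partially overlap (shared area 43.61 mm²), so overlapping operands fuse into one piece — 1 connected region. The outline is a single polygon with 17 vertices. Extrusion per mm of travel: 0.4 × 0.15 / (π × 0.875²) = 0.024945. Accumulating E over each segment gives final E = 2.2692.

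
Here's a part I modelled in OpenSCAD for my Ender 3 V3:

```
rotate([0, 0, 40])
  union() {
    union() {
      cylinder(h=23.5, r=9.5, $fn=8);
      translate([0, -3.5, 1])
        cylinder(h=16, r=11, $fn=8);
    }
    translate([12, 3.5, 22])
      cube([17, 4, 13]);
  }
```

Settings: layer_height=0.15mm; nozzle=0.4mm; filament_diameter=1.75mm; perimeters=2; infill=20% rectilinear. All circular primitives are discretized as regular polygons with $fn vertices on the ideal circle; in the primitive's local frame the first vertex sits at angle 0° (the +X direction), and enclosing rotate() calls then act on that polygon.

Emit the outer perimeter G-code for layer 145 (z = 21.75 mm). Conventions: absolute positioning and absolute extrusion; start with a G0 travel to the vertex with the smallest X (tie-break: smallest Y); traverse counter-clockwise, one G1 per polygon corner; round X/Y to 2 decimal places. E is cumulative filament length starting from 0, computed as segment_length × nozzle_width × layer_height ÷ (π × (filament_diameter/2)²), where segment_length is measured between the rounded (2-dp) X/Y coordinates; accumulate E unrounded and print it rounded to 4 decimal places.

At z = 21.75 mm: the r=9.5 cylinder gives a regular 8-gon of circumradius 9.5 (constant along its height); the cylinder at (0, -3.5) does not reach this height (z outside [1, 17]); Combining (union): only the r=9.5 cylinder is present, so the union is just that shape — 1 connected region; the cube at (12, 3.5) is absent (z outside [22, 35]); Taking the union: only that combined region is present, so the union is just that shape — 1 connected region; (rotated 40° about Z; rotation is an isometry so areas/perimeters/island counts are preserved). The outline is a single polygon with 8 vertices. Extrusion per mm of travel: 0.4 × 0.15 / (π × 0.875²) = 0.024945. Accumulating E over each segment gives final E = 1.4510.

G0 X-9.46 Y0.83 Z21.75
G1 X-7.28 Y-6.11 E0.1815
G1 X-0.83 Y-9.46 E0.3628
G1 X6.11 Y-7.28 E0.5442
G1 X9.46 Y-0.83 E0.7255
G1 X7.28 Y6.11 E0.9070
G1 X0.83 Y9.46 E1.0883
G1 X-6.11 Y7.28 E1.2697
G1 X-9.46 Y0.83 E1.4510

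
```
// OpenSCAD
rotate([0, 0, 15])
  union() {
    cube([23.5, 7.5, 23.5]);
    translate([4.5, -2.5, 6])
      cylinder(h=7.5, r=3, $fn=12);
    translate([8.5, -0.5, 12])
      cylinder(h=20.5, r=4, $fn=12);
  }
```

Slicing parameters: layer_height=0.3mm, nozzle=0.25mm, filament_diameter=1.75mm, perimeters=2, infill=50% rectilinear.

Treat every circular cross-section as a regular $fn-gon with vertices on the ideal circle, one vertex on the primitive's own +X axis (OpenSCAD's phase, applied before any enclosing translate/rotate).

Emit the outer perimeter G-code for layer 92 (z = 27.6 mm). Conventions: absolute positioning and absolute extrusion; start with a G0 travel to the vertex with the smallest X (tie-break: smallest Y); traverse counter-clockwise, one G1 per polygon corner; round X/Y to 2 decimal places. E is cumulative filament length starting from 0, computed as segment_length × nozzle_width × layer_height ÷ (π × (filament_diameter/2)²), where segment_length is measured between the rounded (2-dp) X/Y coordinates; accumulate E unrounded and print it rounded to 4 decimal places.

G0 X4.48 Y0.68 Z27.60
G1 X5.51 Y-1.11 E0.0644
G1 X7.30 Y-2.15 E0.1289
G1 X9.38 Y-2.15 E0.1938
G1 X11.17 Y-1.11 E0.2584
G1 X12.20 Y0.68 E0.3228
G1 X12.20 Y2.75 E0.3873
G1 X11.17 Y4.55 E0.4520
G1 X9.38 Y5.58 E0.5164
G1 X7.30 Y5.58 E0.5812
G1 X5.51 Y4.55 E0.6456
G1 X4.48 Y2.75 E0.7103
G1 X4.48 Y0.68 E0.7748

At z = 27.6 mm: the cube does not reach this height (z outside [0, 23.5]); the cylinder at (4.5, -2.5) is not intersected at this z (z outside [6, 13.5]); the r=4 cylinder at (8.5, -0.5) contributes a regular 12-gon of circumradius 4; Combining (union): only the r=4 cylinder at (8.5, -0.5) is present, so the union is just that shape — 1 connected region; (rotated 15° about Z; rotation is an isometry so areas/perimeters/island counts are preserved). The outline is a single polygon with 12 vertices. Extrusion per mm of travel: 0.25 × 0.3 / (π × 0.875²) = 0.031181. Accumulating E over each segment gives final E = 0.7748.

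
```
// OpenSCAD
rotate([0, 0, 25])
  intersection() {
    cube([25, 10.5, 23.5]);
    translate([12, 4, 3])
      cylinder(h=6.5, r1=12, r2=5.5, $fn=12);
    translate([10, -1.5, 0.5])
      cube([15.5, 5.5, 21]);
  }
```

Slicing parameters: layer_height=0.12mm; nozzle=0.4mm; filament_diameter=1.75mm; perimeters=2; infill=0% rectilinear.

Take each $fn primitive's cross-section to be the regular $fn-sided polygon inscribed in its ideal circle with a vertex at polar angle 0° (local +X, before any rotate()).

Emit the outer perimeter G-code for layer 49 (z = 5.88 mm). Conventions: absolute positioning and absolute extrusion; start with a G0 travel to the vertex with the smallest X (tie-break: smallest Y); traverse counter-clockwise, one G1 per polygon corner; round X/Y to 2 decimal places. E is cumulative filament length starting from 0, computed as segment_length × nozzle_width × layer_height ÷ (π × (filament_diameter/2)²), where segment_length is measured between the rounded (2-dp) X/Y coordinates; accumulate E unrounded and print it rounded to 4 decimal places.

At z = 5.88 mm: the cube (footprint 25×10.5) is included at this height; the cone at (12, 4) (r1=12→r2=5.5) has section circumradius 9.120 here — a regular 12-gon; the 15.5×5.5 cube at (10, -1.5) contributes its full rectangle; After intersecting: the cone at (12, 4) partially overlaps the 25×10.5 cube; clipping to the common part keeps 173.16 mm²; the 15.5×5.5 cube at (10, -1.5) partially overlaps the running intersection; clipping to the common part keeps 42.34 mm² — 1 connected region; (whole slice rotated 25° about Z — lengths, areas and connectivity unchanged). The outline is a single polygon with 4 vertices. Extrusion per mm of travel: 0.4 × 0.12 / (π × 0.875²) = 0.019956. Accumulating E over each segment gives final E = 0.5849.

G0 X7.37 Y7.85 Z5.88
G1 X9.06 Y4.23 E0.0797
G1 X18.17 Y8.47 E0.2803
G1 X17.45 Y12.55 E0.3629
G1 X7.37 Y7.85 E0.5849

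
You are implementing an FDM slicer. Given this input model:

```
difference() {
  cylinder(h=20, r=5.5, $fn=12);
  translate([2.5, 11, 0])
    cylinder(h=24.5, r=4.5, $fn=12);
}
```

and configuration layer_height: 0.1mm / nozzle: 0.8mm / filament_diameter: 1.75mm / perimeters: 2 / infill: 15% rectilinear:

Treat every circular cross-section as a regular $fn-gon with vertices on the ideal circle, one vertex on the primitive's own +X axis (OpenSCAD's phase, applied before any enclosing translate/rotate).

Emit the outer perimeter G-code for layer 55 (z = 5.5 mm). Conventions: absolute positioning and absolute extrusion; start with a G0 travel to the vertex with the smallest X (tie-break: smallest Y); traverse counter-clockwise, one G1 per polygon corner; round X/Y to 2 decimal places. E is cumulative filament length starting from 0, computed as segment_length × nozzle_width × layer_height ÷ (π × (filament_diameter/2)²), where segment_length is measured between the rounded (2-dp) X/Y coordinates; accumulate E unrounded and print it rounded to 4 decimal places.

G0 X-5.50 Y0.00 Z5.50
G1 X-4.76 Y-2.75 E0.0947
G1 X-2.75 Y-4.76 E0.1893
G1 X0.00 Y-5.50 E0.2840
G1 X2.75 Y-4.76 E0.3787
G1 X4.76 Y-2.75 E0.4732
G1 X5.50 Y0.00 E0.5680
G1 X4.76 Y2.75 E0.6627
G1 X2.75 Y4.76 E0.7572
G1 X0.00 Y5.50 E0.8519
G1 X-2.75 Y4.76 E0.9467
G1 X-4.76 Y2.75 E1.0412
G1 X-5.50 Y0.00 E1.1359

At z = 5.5 mm: the r=5.5 cylinder gives a regular 12-gon of circumradius 5.5 (constant along its height); the r=4.5 cylinder at (2.5, 11) contributes a regular 12-gon of circumradius 4.5; After the difference (first − rest): starting from the r=5.5 cylinder, the r=4.5 cylinder at (2.5, 11) misses the remaining region (no effect) — 1 connected region. The outline is a single polygon with 12 vertices. Extrusion per mm of travel: 0.8 × 0.1 / (π × 0.875²) = 0.033260. Accumulating E over each segment gives final E = 1.1359.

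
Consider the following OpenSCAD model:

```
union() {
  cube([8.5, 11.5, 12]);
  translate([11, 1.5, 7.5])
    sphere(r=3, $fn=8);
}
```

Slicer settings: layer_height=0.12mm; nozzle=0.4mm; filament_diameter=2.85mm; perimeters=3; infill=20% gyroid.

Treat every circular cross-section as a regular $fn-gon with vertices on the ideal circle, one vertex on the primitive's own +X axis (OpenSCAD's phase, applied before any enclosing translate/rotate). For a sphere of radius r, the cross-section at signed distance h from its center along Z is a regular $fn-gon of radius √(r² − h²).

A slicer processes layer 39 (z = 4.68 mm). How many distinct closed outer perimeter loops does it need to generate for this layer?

At z = 4.68 mm: the cube (footprint 8.5×11.5) is included at this height; the sphere at (11, 1.5): section is a regular 8-gon, circumradius = √(r²−h²) = √(3²−2.82²) = 1.024; Merging all regions: the 2 present regions are separate (no shared area or edge), so areas and boundary lengths simply add and each stays a separate island — 2 connected regions. The result has 2 disconnected regions.

2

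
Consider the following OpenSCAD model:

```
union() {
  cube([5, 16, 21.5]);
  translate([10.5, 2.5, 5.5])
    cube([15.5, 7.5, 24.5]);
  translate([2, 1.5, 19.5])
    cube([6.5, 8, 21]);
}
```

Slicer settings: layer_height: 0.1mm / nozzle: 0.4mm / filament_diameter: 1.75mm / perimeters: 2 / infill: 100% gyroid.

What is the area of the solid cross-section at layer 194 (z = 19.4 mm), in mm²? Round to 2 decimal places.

196.25 mm²

At z = 19.4 mm: the 5×16 cube contributes its full rectangle (area 80.00 mm²); the 15.5×7.5 cube at (10.5, 2.5) contributes its full rectangle (area 116.25 mm²); the cube at (2, 1.5) is absent (z outside [19.5, 40.5]); Taking the union: the 2 present regions are separate (no shared area or edge), so areas and boundary lengths simply add and each stays a separate island — area = 196.25 mm². Overall, the cross-section has 2 separate islands. Net area = 196.25 mm².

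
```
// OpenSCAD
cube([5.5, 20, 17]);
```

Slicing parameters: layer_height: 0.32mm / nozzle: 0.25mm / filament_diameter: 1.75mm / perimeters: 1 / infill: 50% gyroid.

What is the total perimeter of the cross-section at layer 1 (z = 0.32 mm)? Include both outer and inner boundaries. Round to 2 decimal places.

At z = 0.32 mm: the 5.5×20 cube contributes its full rectangle (perimeter 51.00 mm). Overall, the cross-section is a single solid region. Total boundary length (outer) = 51.00 mm.

51.00 mm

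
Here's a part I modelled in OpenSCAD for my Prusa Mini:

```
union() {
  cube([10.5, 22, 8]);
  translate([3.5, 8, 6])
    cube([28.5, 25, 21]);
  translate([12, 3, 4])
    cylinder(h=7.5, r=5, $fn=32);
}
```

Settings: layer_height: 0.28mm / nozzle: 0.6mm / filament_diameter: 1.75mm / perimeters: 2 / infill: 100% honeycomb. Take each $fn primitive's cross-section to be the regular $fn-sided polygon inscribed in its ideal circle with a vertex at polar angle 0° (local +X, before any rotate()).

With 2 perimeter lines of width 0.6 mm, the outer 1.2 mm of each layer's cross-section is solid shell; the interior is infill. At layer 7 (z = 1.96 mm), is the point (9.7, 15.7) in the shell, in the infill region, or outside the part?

shell

At z = 1.96 mm: the cube is present — its section is the full 10.5×22 rectangle; the cube at (3.5, 8) is not intersected at this z (z outside [6, 27]); the cylinder at (12, 3) does not reach this height (z outside [4, 11.5]); Combining (union): only the 10.5×22 cube is present, so the union is just that shape — 1 connected region. Overall, the cross-section is a single solid region. The nearest boundary edge runs (10.50, 0.00)→(10.50, 22.00); distance from the point to it = 0.80 mm. The point is inside the cross-section, 0.80 mm from the nearest boundary — within the 1.2 mm shell band (2 × 0.6).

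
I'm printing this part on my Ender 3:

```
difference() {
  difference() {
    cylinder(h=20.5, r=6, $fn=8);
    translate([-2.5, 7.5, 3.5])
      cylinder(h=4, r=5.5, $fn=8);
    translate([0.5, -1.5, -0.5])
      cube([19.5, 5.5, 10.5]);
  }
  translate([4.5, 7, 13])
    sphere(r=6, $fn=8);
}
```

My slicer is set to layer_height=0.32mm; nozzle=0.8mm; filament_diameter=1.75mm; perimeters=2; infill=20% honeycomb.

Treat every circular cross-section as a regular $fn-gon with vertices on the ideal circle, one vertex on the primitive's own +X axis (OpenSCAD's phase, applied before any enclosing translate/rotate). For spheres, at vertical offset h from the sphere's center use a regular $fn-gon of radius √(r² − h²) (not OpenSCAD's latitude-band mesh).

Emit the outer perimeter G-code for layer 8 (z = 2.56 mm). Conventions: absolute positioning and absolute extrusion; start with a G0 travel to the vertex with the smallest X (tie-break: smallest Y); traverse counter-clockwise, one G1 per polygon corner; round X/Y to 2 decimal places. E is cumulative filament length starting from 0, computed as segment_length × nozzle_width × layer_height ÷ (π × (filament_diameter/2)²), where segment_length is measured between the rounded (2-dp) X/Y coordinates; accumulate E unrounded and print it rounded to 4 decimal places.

At z = 2.56 mm: the r=6 cylinder gives a regular 8-gon of circumradius 6 (constant along its height); the cylinder at (-2.5, 7.5) does not reach this height (z outside [3.5, 7.5]); the cube at (0.5, -1.5) (footprint 19.5×5.5) is included at this height; Taking the first minus the rest: starting from the r=6 cylinder, the 19.5×5.5 cube at (0.5, -1.5) partially overlaps it — only the 26.47 mm² overlap (of its 107.25 mm²) is removed, clipping the outline — 1 connected region; the sphere at (4.5, 7) is not intersected at this z (|z−center|=10.440 > r=6); Subtracting the remaining from the first: none of the subtracted shapes is present at this height, so that combined region is unchanged — 1 connected region. The outline is a single polygon with 11 vertices. Extrusion per mm of travel: 0.8 × 0.32 / (π × 0.875²) = 0.106432. Accumulating E over each segment gives final E = 4.7886.

G0 X-6.00 Y0.00 Z2.56
G1 X-4.24 Y-4.24 E0.4886
G1 X0.00 Y-6.00 E0.9772
G1 X4.24 Y-4.24 E1.4658
G1 X5.38 Y-1.50 E1.7817
G1 X0.50 Y-1.50 E2.3011
G1 X0.50 Y4.00 E2.8864
G1 X4.34 Y4.00 E3.2951
G1 X4.24 Y4.24 E3.3228
G1 X0.00 Y6.00 E3.8114
G1 X-4.24 Y4.24 E4.3000
G1 X-6.00 Y0.00 E4.7886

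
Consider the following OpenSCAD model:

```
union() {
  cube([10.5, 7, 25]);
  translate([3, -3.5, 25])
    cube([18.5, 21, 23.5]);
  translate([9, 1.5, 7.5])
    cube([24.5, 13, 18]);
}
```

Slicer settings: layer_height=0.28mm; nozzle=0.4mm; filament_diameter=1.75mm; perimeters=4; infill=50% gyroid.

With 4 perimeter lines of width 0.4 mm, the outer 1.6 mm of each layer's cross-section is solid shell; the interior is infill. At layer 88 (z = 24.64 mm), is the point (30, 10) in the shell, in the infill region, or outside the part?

At z = 24.64 mm: the cube (footprint 10.5×7) is included at this height; the cube at (3, -3.5) is not intersected at this z (z outside [25, 48.5]); the 24.5×13 cube at (9, 1.5) contributes its full rectangle; Combining (union): the regions partially overlap (shared area 8.25 mm²), so overlapping operands fuse into one piece — 1 connected region. Overall, the cross-section is a single solid region. The nearest boundary edge runs (33.50, 14.50)→(33.50, 1.50); distance from the point to it = 3.50 mm. The point is inside the cross-section and 3.50 mm from the nearest boundary — more than the 1.6 mm shell width (4 × 0.4), so it's in the infill interior.

infill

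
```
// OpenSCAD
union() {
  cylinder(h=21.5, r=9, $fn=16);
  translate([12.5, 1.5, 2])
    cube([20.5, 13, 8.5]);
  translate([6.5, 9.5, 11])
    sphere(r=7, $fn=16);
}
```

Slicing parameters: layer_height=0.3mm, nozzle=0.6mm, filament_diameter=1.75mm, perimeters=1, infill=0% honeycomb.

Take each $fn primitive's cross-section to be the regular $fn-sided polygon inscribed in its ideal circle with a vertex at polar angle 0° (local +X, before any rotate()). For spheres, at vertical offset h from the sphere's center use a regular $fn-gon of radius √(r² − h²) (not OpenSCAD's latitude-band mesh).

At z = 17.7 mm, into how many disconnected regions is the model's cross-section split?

2

At z = 17.7 mm: the cylinder: section is a regular 16-gon, circumradius r=9; the cube at (12.5, 1.5) is absent (z outside [2, 10.5]); the r=7 sphere at (6.5, 9.5) slices to a regular 16-gon of circumradius 2.027 (√(r²−h²) with h=6.7 from center); Taking the union: the 2 present regions are separate (no shared area or edge), so areas and boundary lengths simply add and each stays a separate island — 2 connected regions. The result has 2 disconnected regions.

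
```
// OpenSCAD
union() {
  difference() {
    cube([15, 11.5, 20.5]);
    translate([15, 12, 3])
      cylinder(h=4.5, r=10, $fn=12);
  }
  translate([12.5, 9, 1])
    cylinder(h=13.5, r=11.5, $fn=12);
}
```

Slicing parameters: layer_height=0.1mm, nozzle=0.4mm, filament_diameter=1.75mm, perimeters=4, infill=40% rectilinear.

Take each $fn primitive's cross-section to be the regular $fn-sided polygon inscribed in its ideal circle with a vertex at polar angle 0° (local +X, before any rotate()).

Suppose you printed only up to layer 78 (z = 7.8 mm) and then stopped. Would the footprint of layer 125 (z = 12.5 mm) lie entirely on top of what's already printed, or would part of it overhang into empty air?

Compare the two slices. At z = 7.8: the cube (footprint 15×11.5) is included at this height (area 172.50 mm²); the cylinder at (15, 12) is not intersected at this z (z outside [3, 7.5]); Taking the first minus the rest: none of the subtracted shapes is present at this height, so the 15×11.5 cube is unchanged — area = 172.50 mm²; the cylinder at (12.5, 9): section is a regular 12-gon, circumradius r=11.5 (area = (12/2)·11.500²·sin(360°/12) = 396.75 mm²); Combining (union): the regions partially overlap — summed areas 569.25 mm² minus the doubly-counted overlap 145.44 mm² gives 423.81 mm² — area = 423.81 mm². At z = 12.5: the cube is present — its section is the full 15×11.5 rectangle (area 172.50 mm²); the cylinder at (15, 12) is absent (z outside [3, 7.5]); After the difference (first − rest): none of the subtracted shapes is present at this height, so the 15×11.5 cube is unchanged — area = 172.50 mm²; the r=11.5 cylinder at (12.5, 9) gives a regular 12-gon of circumradius 11.5 (constant along its height) (area = (12/2)·11.500²·sin(360°/12) = 396.75 mm²); Combining (union): the regions partially overlap — summed areas 569.25 mm² minus the doubly-counted overlap 145.44 mm² gives 423.81 mm² — area = 423.81 mm². Checking containment: the cross-section at z = 12.5 is a subset of the cross-section at z = 7.8.

entirely on top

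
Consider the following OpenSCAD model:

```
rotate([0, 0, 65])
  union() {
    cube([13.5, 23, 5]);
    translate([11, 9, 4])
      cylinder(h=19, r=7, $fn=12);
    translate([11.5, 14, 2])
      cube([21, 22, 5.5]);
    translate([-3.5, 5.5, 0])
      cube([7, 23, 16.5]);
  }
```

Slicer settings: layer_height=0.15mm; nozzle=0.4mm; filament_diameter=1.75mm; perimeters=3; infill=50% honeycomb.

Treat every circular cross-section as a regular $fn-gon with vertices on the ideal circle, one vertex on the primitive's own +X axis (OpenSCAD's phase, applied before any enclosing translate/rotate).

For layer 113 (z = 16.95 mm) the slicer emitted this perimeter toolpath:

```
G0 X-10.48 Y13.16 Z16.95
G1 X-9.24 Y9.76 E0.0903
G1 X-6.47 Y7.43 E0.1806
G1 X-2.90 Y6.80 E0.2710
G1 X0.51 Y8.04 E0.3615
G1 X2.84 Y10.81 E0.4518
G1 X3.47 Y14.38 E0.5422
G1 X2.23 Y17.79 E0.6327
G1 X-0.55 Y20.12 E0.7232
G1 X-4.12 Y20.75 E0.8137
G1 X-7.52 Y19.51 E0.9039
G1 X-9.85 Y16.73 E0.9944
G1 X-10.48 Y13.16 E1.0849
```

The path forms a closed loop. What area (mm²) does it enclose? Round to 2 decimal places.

147.05 mm²

Apply the shoelace formula to the sequence of (X, Y) vertices; enclosed area = 147.05 mm².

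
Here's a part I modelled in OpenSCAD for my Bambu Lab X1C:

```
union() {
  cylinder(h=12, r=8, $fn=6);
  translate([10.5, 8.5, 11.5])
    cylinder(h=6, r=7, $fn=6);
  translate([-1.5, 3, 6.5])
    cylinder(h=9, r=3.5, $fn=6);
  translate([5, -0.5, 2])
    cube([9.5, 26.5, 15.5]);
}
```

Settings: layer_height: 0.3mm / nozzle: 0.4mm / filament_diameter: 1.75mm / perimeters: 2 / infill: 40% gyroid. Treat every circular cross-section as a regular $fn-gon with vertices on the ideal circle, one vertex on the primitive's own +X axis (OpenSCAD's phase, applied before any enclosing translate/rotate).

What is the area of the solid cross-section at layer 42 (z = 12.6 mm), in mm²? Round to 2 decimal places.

303.06 mm²

At z = 12.6 mm: the cylinder does not reach this height (z outside [0, 12]); the r=7 cylinder at (10.5, 8.5) gives a regular 6-gon of circumradius 7 (constant along its height) (area = (6/2)·7.000²·sin(360°/6) = 127.31 mm²); the r=3.5 cylinder at (-1.5, 3) gives a regular 6-gon of circumradius 3.5 (constant along its height) (area = (6/2)·3.500²·sin(360°/6) = 31.83 mm²); the cube at (5, -0.5) (footprint 9.5×26.5) is included at this height (area 251.75 mm²); Taking the union: the regions partially overlap — summed areas 410.88 mm² minus the doubly-counted overlap 107.82 mm² gives 303.06 mm² — area = 303.06 mm². Overall, the cross-section has 2 separate islands. Net area = 303.06 mm².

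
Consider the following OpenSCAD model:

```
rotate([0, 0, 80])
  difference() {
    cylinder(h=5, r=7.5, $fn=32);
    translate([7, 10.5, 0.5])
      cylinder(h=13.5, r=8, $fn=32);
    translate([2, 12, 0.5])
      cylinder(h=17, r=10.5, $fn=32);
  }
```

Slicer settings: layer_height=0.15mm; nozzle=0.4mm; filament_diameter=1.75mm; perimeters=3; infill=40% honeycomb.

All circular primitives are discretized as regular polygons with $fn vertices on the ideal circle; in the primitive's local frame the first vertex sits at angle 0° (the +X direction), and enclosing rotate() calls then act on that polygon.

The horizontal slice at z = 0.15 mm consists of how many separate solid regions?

1

At z = 0.15 mm: the r=7.5 cylinder contributes a regular 32-gon of circumradius 7.5; the cylinder at (7, 10.5) is not intersected at this z (z outside [0.5, 14]); the cylinder at (2, 12) is absent (z outside [0.5, 17.5]); After the difference (first − rest): none of the subtracted shapes is present at this height, so the r=7.5 cylinder is unchanged — 1 connected region; (rotated 80° about Z; rotation is an isometry so areas/perimeters/island counts are preserved). The result has 1 disconnected region.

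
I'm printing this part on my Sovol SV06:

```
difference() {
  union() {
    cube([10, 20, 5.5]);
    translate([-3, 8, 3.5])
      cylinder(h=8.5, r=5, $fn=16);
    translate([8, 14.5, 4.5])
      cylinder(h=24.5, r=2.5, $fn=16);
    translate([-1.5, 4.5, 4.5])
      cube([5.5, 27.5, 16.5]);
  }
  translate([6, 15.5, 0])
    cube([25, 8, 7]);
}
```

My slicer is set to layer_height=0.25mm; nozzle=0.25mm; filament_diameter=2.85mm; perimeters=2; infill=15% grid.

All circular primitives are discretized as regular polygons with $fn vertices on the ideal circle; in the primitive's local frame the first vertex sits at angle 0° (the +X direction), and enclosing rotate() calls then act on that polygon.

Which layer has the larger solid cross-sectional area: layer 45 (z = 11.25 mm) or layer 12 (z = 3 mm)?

Layer 45 (z = 11.25): the cube does not reach this height (z outside [0, 5.5]); the cylinder at (-3, 8): section is a regular 16-gon, circumradius r=5 (area = (16/2)·5.000²·sin(360°/16) = 76.54 mm²); the r=2.5 cylinder at (8, 14.5) gives a regular 16-gon of circumradius 2.5 (constant along its height) (area = (16/2)·2.500²·sin(360°/16) = 19.13 mm²); the cube at (-1.5, 4.5) is present — its section is the full 5.5×27.5 rectangle (area 151.25 mm²); Merging all regions: the regions partially overlap — summed areas 246.92 mm² minus the doubly-counted overlap 22.30 mm² gives 224.62 mm² — area = 224.62 mm²; the cube at (6, 15.5) is not intersected at this z (z outside [0, 7]); After the difference (first − rest): none of the subtracted shapes is present at this height, so the result so far is unchanged — area = 224.62 mm². So its area = 224.62 mm². Layer 12 (z = 3): the 10×20 cube contributes its full rectangle (area 200.00 mm²); the cylinder at (-3, 8) is absent (z outside [3.5, 12]); the cylinder at (8, 14.5) is absent (z outside [4.5, 29]); the cube at (-1.5, 4.5) is not intersected at this z (z outside [4.5, 21]); Combining (union): only the 10×20 cube is present, so the union is just that shape — area = 200.00 mm²; the cube at (6, 15.5) (footprint 25×8) is included at this height (area 200.00 mm²); After the difference (first − rest): starting from that combined region (200.00 mm²), the 25×8 cube at (6, 15.5) partially overlaps it — only the 18.00 mm² overlap (of its 200.00 mm²) is removed, clipping the outline — area = 182.00 mm². So its area = 182.00 mm². Layer 45 is larger (224.62 vs 182.00 mm²).

layer 45 (z = 11.25 mm)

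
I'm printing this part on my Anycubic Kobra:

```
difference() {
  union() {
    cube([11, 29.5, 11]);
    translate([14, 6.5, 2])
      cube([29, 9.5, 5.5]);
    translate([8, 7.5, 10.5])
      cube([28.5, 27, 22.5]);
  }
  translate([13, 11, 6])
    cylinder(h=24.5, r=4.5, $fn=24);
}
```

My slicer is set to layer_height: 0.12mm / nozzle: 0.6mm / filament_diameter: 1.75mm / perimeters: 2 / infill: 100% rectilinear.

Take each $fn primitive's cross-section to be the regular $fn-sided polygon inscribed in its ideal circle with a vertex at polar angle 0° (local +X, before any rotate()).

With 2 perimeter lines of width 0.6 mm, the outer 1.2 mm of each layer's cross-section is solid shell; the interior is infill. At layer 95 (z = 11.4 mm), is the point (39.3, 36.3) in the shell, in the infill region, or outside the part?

At z = 11.4 mm: the cube is not intersected at this z (z outside [0, 11]); the cube at (14, 6.5) is absent (z outside [2, 7.5]); the cube at (8, 7.5) (footprint 28.5×27) is included at this height; Merging all regions: only the 28.5×27 cube at (8, 7.5) is present, so the union is just that shape — 1 connected region; the r=4.5 cylinder at (13, 11) gives a regular 24-gon of circumradius 4.5 (constant along its height); Subtracting the remaining from the first: starting from the result so far, the r=4.5 cylinder at (13, 11) partially overlaps it — only the 59.19 mm² overlap (of its 62.89 mm²) is removed, clipping the outline — 1 connected region. Overall, the cross-section is a single solid region. The nearest boundary edge runs (8.00, 34.50)→(36.50, 34.50); distance from the point to it = 3.33 mm. The point is not inside any of the regions above, so it lies outside the cross-section (3.33 mm from the nearest boundary).

outside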